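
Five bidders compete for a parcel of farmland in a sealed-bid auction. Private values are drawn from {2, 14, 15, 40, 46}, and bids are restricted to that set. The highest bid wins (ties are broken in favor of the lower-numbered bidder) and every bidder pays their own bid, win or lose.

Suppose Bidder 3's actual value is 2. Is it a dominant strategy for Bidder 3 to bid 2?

Check each profile of the others' bids and compare truth against every alternative bid.
Others bid (2, 2, 2, 40): truth gives -2, best alternative gives -14.
Others bid (2, 2, 2, 46): truth gives -2, best alternative gives -14.
Others bid (2, 2, 14, 40): truth gives -2, best alternative gives -14.
Others bid (2, 2, 14, 46): truth gives -2, best alternative gives -14.
Others bid (2, 2, 15, 40): truth gives -2, best alternative gives -14.
Others bid (2, 2, 15, 46): truth gives -2, best alternative gives -14.
(Remaining 619 profiles checked similarly; truth is weakly best in each.)
In every case the truthful bid is at least as good as any alternative, so it is a dominant strategy.

Yes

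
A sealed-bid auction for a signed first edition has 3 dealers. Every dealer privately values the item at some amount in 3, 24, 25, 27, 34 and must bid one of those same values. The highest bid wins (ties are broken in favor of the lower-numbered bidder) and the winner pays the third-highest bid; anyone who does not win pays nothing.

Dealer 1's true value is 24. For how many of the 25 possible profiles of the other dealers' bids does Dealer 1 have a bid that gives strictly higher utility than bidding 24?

6

Others bid (3, 25): truth gives 0; bid 25 gives 21 > 0. Violating.
Others bid (3, 27): truth gives 0; bid 27 gives 21 > 0. Violating.
Others bid (3, 34): truth gives 0; bid 34 gives 21 > 0. Violating.
Others bid (25, 3): truth gives 0; bid 25 gives 21 > 0. Violating.
Others bid (3, 3): truth gives 21; no alternative beats it.
Others bid (3, 24): truth gives 21; no alternative beats it.
(Checking all 25 profiles: 6 have a profitable deviation, 19 do not.)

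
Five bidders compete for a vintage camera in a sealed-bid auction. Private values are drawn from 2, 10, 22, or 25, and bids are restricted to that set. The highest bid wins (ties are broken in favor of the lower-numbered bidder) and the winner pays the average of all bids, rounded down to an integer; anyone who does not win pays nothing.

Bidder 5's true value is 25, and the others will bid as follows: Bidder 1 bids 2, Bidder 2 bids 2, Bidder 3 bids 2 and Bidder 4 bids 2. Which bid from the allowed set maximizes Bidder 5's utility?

10

Bid 2: loses, pays 0, utility 0.
Bid 10: wins, pays 3, utility 25 - 3 = 22.
Bid 22: wins, pays 6, utility 25 - 6 = 19.
Bid 25: wins, pays 6, utility 25 - 6 = 19.
The best choice is 10 with utility 22.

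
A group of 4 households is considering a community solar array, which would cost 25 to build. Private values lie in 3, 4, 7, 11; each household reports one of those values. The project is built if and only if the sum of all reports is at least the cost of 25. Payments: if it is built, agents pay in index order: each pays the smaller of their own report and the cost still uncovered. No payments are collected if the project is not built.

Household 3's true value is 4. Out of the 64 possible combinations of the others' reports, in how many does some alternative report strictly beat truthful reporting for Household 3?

15

Others report (3, 11, 11): truth gives 0; report 3 gives 1 > 0. Violating.
Others report (4, 7, 11): truth gives 0; report 3 gives 1 > 0. Violating.
Others report (4, 11, 7): truth gives 0; report 3 gives 1 > 0. Violating.
Others report (4, 11, 11): truth gives 0; report 3 gives 1 > 0. Violating.
Others report (3, 3, 3): truth gives 0; no alternative beats it.
Others report (3, 3, 4): truth gives 0; no alternative beats it.
(Checking all 64 profiles: 15 have a profitable deviation, 49 do not.)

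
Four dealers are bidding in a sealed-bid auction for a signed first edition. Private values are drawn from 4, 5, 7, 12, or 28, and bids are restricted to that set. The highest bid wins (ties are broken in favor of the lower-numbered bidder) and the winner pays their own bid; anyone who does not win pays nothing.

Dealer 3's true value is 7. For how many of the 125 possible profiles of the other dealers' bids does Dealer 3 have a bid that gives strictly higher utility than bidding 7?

Others bid (4, 4, 4): truth gives 0; bid 5 gives 2 > 0. Violating.
Others bid (4, 4, 5): truth gives 0; bid 5 gives 2 > 0. Violating.
Others bid (4, 4, 7): truth gives 0; no alternative beats it.
Others bid (4, 4, 12): truth gives 0; no alternative beats it.
(Checking all 125 profiles: 2 have a profitable deviation, 123 do not.)

2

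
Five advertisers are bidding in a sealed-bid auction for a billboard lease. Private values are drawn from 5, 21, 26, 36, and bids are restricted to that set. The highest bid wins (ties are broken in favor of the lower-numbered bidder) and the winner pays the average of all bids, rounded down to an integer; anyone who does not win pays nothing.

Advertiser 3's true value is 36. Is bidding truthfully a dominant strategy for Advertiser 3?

Consider the case where Advertiser 1 bids 5, Advertiser 2 bids 5, Advertiser 4 bids 5 and Advertiser 5 bids 5.
Truthful bid 36: wins, pays 11, utility 36 - 11 = 25.
Bid 21 instead: wins, pays 8, utility 36 - 8 = 28.
Since 28 > 25, bidding 21 is strictly better here, so truthful bidding is not dominant.

No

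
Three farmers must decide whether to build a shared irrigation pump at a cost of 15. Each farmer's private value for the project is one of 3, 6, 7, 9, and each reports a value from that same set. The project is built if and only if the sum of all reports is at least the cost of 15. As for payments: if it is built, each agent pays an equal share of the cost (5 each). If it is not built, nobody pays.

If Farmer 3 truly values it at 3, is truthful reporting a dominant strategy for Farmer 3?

Yes

Check each profile of the others' reports and compare truth against every alternative report.
Others report (3, 6): truth gives 0, best alternative gives -2.
Others report (3, 7): truth gives 0, best alternative gives -2.
Others report (6, 3): truth gives 0, best alternative gives -2.
Others report (7, 3): truth gives 0, best alternative gives -2.
Others report (3, 9): truth gives -2, best alternative gives -2.
Others report (6, 6): truth gives -2, best alternative gives -2.
(Remaining 10 profiles checked similarly; truth is weakly best in each.)
In every case the truthful report is at least as good as any alternative, so it is a dominant strategy.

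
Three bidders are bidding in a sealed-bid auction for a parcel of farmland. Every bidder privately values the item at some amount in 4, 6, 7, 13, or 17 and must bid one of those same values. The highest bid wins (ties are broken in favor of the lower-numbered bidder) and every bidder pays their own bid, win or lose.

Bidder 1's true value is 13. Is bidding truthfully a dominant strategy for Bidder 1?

Consider the case where Bidder 2 bids 4 and Bidder 3 bids 4.
Truthful bid 13: wins, pays 13, utility 13 - 13 = 0.
Bid 4 instead: wins, pays 4, utility 13 - 4 = 9.
Since 9 > 0, bidding 4 is strictly better here, so truthful bidding is not dominant.

No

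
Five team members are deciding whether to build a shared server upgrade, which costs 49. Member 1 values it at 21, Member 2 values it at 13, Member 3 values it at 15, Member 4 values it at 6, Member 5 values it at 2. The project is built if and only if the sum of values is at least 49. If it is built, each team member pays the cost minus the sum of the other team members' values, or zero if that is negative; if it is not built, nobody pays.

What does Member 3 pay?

7

Total value 57 ≥ cost 49, so the project is built.
The other team members' values sum to 42.
Cost minus that sum is 49 - 42 = 7.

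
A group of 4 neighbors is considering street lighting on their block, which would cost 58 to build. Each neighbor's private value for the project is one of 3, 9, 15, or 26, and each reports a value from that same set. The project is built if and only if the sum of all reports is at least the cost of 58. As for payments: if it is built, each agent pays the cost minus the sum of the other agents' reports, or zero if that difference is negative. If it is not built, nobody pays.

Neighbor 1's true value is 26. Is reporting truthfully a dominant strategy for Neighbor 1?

Check each profile of the others' reports and compare truth against every alternative report.
Others report (9, 15, 15): truth gives 7, best alternative gives 0.
Others report (15, 9, 15): truth gives 7, best alternative gives 0.
Others report (15, 15, 9): truth gives 7, best alternative gives 0.
Others report (3, 9, 26): truth gives 6, best alternative gives 0.
Others report (3, 26, 9): truth gives 6, best alternative gives 0.
Others report (9, 3, 26): truth gives 6, best alternative gives 0.
(Remaining 58 profiles checked similarly; truth is weakly best in each.)
In every case the truthful report is at least as good as any alternative, so it is a dominant strategy.

Yes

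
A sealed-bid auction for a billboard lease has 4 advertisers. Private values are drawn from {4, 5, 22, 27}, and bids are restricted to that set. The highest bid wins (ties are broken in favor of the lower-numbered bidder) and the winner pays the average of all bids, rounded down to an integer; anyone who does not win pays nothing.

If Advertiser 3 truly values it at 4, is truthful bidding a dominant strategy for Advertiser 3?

Yes

Check each profile of the others' bids and compare truth against every alternative bid.
Others bid (4, 4, 4): truth gives 0, best alternative gives 0.
Others bid (4, 4, 5): truth gives 0, best alternative gives 0.
Others bid (4, 4, 22): truth gives 0, best alternative gives 0.
Others bid (4, 4, 27): truth gives 0, best alternative gives 0.
Others bid (4, 5, 4): truth gives 0, best alternative gives 0.
Others bid (4, 5, 5): truth gives 0, best alternative gives 0.
(Remaining 58 profiles checked similarly; truth is weakly best in each.)
In every case the truthful bid is at least as good as any alternative, so it is a dominant strategy.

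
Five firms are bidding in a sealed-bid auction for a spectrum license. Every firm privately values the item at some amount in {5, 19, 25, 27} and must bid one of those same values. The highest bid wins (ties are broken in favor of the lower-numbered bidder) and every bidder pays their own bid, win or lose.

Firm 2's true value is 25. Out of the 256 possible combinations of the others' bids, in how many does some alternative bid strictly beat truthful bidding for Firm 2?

210

Others bid (5, 5, 5, 5): truth gives 0; bid 19 gives 6 > 0. Violating.
Others bid (5, 5, 5, 19): truth gives 0; bid 19 gives 6 > 0. Violating.
Others bid (5, 5, 5, 27): truth gives -25; bid 27 gives -2 > -25. Violating.
Others bid (5, 5, 19, 5): truth gives 0; bid 19 gives 6 > 0. Violating.
Others bid (5, 5, 5, 25): truth gives 0; no alternative beats it.
Others bid (5, 5, 19, 25): truth gives 0; no alternative beats it.
(Checking all 256 profiles: 210 have a profitable deviation, 46 do not.)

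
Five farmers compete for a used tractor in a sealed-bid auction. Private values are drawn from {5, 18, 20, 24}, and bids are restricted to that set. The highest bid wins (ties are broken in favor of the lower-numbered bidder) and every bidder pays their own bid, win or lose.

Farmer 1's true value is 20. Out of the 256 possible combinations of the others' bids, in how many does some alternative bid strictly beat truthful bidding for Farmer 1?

191

Others bid (5, 5, 5, 5): truth gives 0; bid 5 gives 15 > 0. Violating.
Others bid (5, 5, 5, 18): truth gives 0; bid 18 gives 2 > 0. Violating.
Others bid (5, 5, 5, 24): truth gives -20; bid 24 gives -4 > -20. Violating.
Others bid (5, 5, 18, 5): truth gives 0; bid 18 gives 2 > 0. Violating.
Others bid (5, 5, 5, 20): truth gives 0; no alternative beats it.
Others bid (5, 5, 18, 20): truth gives 0; no alternative beats it.
(Checking all 256 profiles: 191 have a profitable deviation, 65 do not.)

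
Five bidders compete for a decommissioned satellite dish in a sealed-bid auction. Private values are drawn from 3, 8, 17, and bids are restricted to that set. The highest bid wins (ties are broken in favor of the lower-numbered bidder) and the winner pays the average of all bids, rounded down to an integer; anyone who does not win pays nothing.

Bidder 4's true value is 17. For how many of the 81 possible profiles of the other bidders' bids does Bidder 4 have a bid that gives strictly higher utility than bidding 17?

Others bid (3, 3, 3, 3): truth gives 12; bid 8 gives 13 > 12. Violating.
Others bid (3, 3, 3, 8): truth gives 11; bid 8 gives 12 > 11. Violating.
Others bid (3, 3, 3, 17): truth gives 9; no alternative beats it.
Others bid (3, 3, 8, 3): truth gives 11; no alternative beats it.
(Checking all 81 profiles: 2 have a profitable deviation, 79 do not.)

2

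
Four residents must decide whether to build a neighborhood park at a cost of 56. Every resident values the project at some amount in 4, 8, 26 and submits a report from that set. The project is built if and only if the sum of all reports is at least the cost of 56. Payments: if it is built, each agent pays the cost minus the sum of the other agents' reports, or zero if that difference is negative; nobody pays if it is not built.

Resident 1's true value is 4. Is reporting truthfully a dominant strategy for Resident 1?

Check each profile of the others' reports and compare truth against every alternative report.
Others report (4, 26, 26): truth gives 4, best alternative gives 4.
Others report (8, 26, 26): truth gives 4, best alternative gives 4.
Others report (26, 4, 26): truth gives 4, best alternative gives 4.
Others report (26, 8, 26): truth gives 4, best alternative gives 4.
Others report (26, 26, 4): truth gives 4, best alternative gives 4.
Others report (26, 26, 8): truth gives 4, best alternative gives 4.
(Remaining 21 profiles checked similarly; truth is weakly best in each.)
In every case the truthful report is at least as good as any alternative, so it is a dominant strategy.

Yes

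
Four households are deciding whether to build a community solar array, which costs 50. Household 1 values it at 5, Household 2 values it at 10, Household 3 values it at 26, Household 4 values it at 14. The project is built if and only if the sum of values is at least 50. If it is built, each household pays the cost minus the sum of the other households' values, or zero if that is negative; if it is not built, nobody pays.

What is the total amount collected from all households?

35

Total value 55 ≥ cost 50, so it is built.
Household 1: others sum to 50; max(0, 50 - 50) = 0.
Household 2: others sum to 45; max(0, 50 - 45) = 5.
Household 3: others sum to 29; max(0, 50 - 29) = 21.
Household 4: others sum to 41; max(0, 50 - 41) = 9.
Total collected = 0 + 5 + 21 + 9 = 35.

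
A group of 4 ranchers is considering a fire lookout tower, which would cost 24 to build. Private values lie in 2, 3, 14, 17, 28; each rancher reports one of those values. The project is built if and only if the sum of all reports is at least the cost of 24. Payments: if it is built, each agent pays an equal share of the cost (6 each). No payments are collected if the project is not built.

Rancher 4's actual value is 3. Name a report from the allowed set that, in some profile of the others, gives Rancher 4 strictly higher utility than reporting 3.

Suppose Rancher 1 reports 2, Rancher 2 reports 2 and Rancher 3 reports 17.
Report 3: project built, pays 6, utility 3 - 6 = -3.
Report 2: project not built, utility 0.
So reporting 2 beats truth here (0 > -3).

2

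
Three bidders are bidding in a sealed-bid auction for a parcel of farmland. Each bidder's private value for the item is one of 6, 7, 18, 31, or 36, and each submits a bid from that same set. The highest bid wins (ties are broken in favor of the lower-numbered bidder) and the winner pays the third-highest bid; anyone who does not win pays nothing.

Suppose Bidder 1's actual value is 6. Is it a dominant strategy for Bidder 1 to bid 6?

Check each profile of the others' bids and compare truth against every alternative bid.
Others bid (7, 7): truth gives 0, best alternative gives -1.
Others bid (6, 6): truth gives 0, best alternative gives 0.
Others bid (6, 7): truth gives 0, best alternative gives 0.
Others bid (6, 18): truth gives 0, best alternative gives 0.
Others bid (6, 31): truth gives 0, best alternative gives 0.
Others bid (6, 36): truth gives 0, best alternative gives 0.
(Remaining 19 profiles checked similarly; truth is weakly best in each.)
In every case the truthful bid is at least as good as any alternative, so it is a dominant strategy.

Yes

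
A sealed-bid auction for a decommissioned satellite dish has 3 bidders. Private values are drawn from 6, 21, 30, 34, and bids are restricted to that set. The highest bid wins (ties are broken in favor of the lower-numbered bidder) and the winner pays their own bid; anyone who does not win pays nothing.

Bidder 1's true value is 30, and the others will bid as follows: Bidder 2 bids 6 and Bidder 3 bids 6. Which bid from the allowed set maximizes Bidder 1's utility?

6

Bid 6: wins, pays 6, utility 30 - 6 = 24.
Bid 21: wins, pays 21, utility 30 - 21 = 9.
Bid 30: wins, pays 30, utility 30 - 30 = 0.
Bid 34: wins, pays 34, utility 30 - 34 = -4.
The best choice is 6 with utility 24.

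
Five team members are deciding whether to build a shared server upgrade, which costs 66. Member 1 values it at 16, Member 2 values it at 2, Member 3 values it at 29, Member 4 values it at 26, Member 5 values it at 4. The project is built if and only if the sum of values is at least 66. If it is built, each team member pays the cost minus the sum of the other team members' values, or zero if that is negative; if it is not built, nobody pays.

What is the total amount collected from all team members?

38

Total value 77 ≥ cost 66, so it is built.
Member 1: others sum to 61; max(0, 66 - 61) = 5.
Member 2: others sum to 75; max(0, 66 - 75) = 0.
Member 3: others sum to 48; max(0, 66 - 48) = 18.
Member 4: others sum to 51; max(0, 66 - 51) = 15.
Member 5: others sum to 73; max(0, 66 - 73) = 0.
Total collected = 5 + 0 + 18 + 15 + 0 = 38.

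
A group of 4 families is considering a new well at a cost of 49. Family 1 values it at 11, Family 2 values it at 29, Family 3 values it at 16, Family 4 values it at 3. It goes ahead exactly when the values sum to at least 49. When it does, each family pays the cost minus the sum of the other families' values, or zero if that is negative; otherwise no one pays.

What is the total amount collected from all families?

26

Total value 59 ≥ cost 49, so it is built.
Family 1: others sum to 48; max(0, 49 - 48) = 1.
Family 2: others sum to 30; max(0, 49 - 30) = 19.
Family 3: others sum to 43; max(0, 49 - 43) = 6.
Family 4: others sum to 56; max(0, 49 - 56) = 0.
Total collected = 1 + 19 + 6 + 0 = 26.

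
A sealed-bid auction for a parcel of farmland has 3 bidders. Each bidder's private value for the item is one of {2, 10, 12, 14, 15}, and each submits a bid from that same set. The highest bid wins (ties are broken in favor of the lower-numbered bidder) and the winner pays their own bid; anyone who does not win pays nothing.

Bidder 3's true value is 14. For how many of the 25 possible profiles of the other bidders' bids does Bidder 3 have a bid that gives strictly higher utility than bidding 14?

Others bid (2, 2): truth gives 0; bid 10 gives 4 > 0. Violating.
Others bid (2, 10): truth gives 0; bid 12 gives 2 > 0. Violating.
Others bid (10, 2): truth gives 0; bid 12 gives 2 > 0. Violating.
Others bid (10, 10): truth gives 0; bid 12 gives 2 > 0. Violating.
Others bid (2, 12): truth gives 0; no alternative beats it.
Others bid (2, 14): truth gives 0; no alternative beats it.
(Checking all 25 profiles: 4 have a profitable deviation, 21 do not.)

4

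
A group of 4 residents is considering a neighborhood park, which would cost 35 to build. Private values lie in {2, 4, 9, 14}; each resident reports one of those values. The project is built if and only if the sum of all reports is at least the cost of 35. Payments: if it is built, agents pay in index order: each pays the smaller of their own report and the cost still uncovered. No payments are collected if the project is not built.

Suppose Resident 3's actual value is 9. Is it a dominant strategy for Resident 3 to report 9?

No

Consider the case where Resident 1 reports 4, Resident 2 reports 14 and Resident 4 reports 14.
Truthful report 9: project built, pays 9, utility 9 - 9 = 0.
Report 4 instead: project built, pays 4, utility 9 - 4 = 5.
Since 5 > 0, reporting 4 is strictly better here, so truthful reporting is not dominant.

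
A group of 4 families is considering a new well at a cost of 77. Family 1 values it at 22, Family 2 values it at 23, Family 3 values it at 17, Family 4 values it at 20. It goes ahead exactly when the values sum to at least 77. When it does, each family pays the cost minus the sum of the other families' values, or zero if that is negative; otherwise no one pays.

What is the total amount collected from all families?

62

Total value 82 ≥ cost 77, so it is built.
Family 1: others sum to 60; max(0, 77 - 60) = 17.
Family 2: others sum to 59; max(0, 77 - 59) = 18.
Family 3: others sum to 65; max(0, 77 - 65) = 12.
Family 4: others sum to 62; max(0, 77 - 62) = 15.
Total collected = 17 + 18 + 12 + 15 = 62.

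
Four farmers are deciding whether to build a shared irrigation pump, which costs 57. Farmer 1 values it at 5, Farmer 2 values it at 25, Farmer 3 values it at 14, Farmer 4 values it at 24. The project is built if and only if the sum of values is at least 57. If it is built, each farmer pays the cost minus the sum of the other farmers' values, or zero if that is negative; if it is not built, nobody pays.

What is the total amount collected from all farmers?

30

Total value 68 ≥ cost 57, so it is built.
Farmer 1: others sum to 63; max(0, 57 - 63) = 0.
Farmer 2: others sum to 43; max(0, 57 - 43) = 14.
Farmer 3: others sum to 54; max(0, 57 - 54) = 3.
Farmer 4: others sum to 44; max(0, 57 - 44) = 13.
Total collected = 0 + 14 + 3 + 13 = 30.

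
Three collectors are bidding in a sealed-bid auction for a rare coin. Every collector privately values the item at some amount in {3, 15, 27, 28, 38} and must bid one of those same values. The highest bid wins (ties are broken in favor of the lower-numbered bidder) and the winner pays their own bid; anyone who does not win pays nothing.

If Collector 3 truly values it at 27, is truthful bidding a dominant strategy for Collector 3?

No

Consider the case where Collector 1 bids 3 and Collector 2 bids 3.
Truthful bid 27: wins, pays 27, utility 27 - 27 = 0.
Bid 15 instead: wins, pays 15, utility 27 - 15 = 12.
Since 12 > 0, bidding 15 is strictly better here, so truthful bidding is not dominant.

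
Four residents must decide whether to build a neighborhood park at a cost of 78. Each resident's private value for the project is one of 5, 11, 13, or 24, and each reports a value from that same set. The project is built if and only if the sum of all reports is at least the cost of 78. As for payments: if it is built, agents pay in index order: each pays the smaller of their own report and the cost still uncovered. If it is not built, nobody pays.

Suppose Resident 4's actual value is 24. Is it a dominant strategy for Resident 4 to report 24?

Check each profile of the others' reports and compare truth against every alternative report.
Others report (13, 24, 24): truth gives 7, best alternative gives 0.
Others report (24, 13, 24): truth gives 7, best alternative gives 0.
Others report (24, 24, 13): truth gives 7, best alternative gives 0.
Others report (11, 24, 24): truth gives 5, best alternative gives 0.
Others report (24, 11, 24): truth gives 5, best alternative gives 0.
Others report (24, 24, 11): truth gives 5, best alternative gives 0.
(Remaining 58 profiles checked similarly; truth is weakly best in each.)
In every case the truthful report is at least as good as any alternative, so it is a dominant strategy.

Yes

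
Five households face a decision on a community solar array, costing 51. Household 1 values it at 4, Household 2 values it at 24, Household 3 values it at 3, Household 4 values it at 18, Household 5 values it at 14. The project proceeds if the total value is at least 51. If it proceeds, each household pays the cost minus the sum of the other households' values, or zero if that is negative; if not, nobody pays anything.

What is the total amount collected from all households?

Total value 63 ≥ cost 51, so it is built.
Household 1: others sum to 59; max(0, 51 - 59) = 0.
Household 2: others sum to 39; max(0, 51 - 39) = 12.
Household 3: others sum to 60; max(0, 51 - 60) = 0.
Household 4: others sum to 45; max(0, 51 - 45) = 6.
Household 5: others sum to 49; max(0, 51 - 49) = 2.
Total collected = 0 + 12 + 0 + 6 + 2 = 20.

20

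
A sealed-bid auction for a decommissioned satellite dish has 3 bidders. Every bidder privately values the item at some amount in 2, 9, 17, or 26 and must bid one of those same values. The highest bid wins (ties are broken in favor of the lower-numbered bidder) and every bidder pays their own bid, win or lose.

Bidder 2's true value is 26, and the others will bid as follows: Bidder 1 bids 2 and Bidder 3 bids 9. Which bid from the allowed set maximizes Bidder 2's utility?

Bid 2: loses but pays 2, utility -2.
Bid 9: wins, pays 9, utility 26 - 9 = 17.
Bid 17: wins, pays 17, utility 26 - 17 = 9.
Bid 26: wins, pays 26, utility 26 - 26 = 0.
The best choice is 9 with utility 17.

9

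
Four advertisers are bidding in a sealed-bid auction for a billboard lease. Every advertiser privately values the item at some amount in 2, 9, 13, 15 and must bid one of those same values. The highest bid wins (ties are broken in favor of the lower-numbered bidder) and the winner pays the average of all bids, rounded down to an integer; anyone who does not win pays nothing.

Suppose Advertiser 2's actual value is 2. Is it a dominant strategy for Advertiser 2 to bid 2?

Yes

Check each profile of the others' bids and compare truth against every alternative bid.
Others bid (2, 9, 9): truth gives 0, best alternative gives -5.
Others bid (2, 2, 9): truth gives 0, best alternative gives -3.
Others bid (2, 9, 2): truth gives 0, best alternative gives -3.
Others bid (2, 2, 2): truth gives 0, best alternative gives -1.
Others bid (2, 2, 13): truth gives 0, best alternative gives 0.
Others bid (2, 2, 15): truth gives 0, best alternative gives 0.
(Remaining 58 profiles checked similarly; truth is weakly best in each.)
In every case the truthful bid is at least as good as any alternative, so it is a dominant strategy.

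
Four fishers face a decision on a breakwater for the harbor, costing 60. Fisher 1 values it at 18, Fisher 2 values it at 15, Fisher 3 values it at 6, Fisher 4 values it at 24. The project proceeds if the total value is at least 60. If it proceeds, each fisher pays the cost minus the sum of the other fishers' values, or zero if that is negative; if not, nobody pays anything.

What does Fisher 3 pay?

Total value 63 ≥ cost 60, so the project is built.
The other fishers' values sum to 57.
Cost minus that sum is 60 - 57 = 3.

3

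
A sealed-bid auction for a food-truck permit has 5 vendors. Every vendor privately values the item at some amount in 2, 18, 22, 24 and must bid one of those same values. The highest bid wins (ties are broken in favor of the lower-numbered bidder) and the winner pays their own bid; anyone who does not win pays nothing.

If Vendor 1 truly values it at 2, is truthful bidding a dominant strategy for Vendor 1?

Check each profile of the others' bids and compare truth against every alternative bid.
Others bid (2, 2, 2, 2): truth gives 0, best alternative gives -16.
Others bid (2, 2, 2, 18): truth gives 0, best alternative gives -16.
Others bid (2, 2, 18, 2): truth gives 0, best alternative gives -16.
Others bid (2, 2, 18, 18): truth gives 0, best alternative gives -16.
Others bid (2, 18, 2, 2): truth gives 0, best alternative gives -16.
Others bid (2, 18, 2, 18): truth gives 0, best alternative gives -16.
(Remaining 250 profiles checked similarly; truth is weakly best in each.)
In every case the truthful bid is at least as good as any alternative, so it is a dominant strategy.

Yes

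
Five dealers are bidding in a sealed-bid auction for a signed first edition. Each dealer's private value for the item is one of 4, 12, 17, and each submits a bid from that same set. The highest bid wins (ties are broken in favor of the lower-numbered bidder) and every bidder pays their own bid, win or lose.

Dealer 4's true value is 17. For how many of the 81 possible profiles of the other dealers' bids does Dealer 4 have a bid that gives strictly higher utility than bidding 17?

Others bid (4, 4, 4, 4): truth gives 0; bid 12 gives 5 > 0. Violating.
Others bid (4, 4, 4, 12): truth gives 0; bid 12 gives 5 > 0. Violating.
Others bid (4, 4, 17, 4): truth gives -17; bid 4 gives -4 > -17. Violating.
Others bid (4, 4, 17, 12): truth gives -17; bid 4 gives -4 > -17. Violating.
Others bid (4, 4, 4, 17): truth gives 0; no alternative beats it.
Others bid (4, 4, 12, 4): truth gives 0; no alternative beats it.
(Checking all 81 profiles: 59 have a profitable deviation, 22 do not.)

59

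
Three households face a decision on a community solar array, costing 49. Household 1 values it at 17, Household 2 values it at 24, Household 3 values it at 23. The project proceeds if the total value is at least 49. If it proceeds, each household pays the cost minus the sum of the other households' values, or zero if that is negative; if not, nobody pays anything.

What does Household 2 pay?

9

Total value 64 ≥ cost 49, so the project is built.
The other households' values sum to 40.
Cost minus that sum is 49 - 40 = 9.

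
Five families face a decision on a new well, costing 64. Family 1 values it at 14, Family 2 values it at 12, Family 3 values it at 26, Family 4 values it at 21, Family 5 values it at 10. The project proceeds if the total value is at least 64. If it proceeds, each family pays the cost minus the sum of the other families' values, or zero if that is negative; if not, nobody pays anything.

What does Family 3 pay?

7

Total value 83 ≥ cost 64, so the project is built.
The other families' values sum to 57.
Cost minus that sum is 64 - 57 = 7.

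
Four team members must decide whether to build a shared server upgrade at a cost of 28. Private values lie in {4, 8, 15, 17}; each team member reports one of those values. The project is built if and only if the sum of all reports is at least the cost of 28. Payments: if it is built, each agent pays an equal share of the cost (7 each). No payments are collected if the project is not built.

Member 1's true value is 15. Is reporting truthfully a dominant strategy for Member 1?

Consider the case where Member 2 reports 4, Member 3 reports 4 and Member 4 reports 4.
Truthful report 15: project not built, utility 0.
Report 17 instead: project built, pays 7, utility 15 - 7 = 8.
Since 8 > 0, reporting 17 is strictly better here, so truthful reporting is not dominant.

No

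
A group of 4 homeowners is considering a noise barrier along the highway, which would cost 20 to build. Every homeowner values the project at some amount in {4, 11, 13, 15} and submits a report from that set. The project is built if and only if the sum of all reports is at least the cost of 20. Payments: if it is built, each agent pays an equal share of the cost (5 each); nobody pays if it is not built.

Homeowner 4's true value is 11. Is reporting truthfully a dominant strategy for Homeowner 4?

Yes

Check each profile of the others' reports and compare truth against every alternative report.
Others report (4, 4, 4): truth gives 6, best alternative gives 6.
Others report (4, 4, 11): truth gives 6, best alternative gives 6.
Others report (4, 4, 13): truth gives 6, best alternative gives 6.
Others report (4, 4, 15): truth gives 6, best alternative gives 6.
Others report (4, 11, 4): truth gives 6, best alternative gives 6.
Others report (4, 11, 11): truth gives 6, best alternative gives 6.
(Remaining 58 profiles checked similarly; truth is weakly best in each.)
In every case the truthful report is at least as good as any alternative, so it is a dominant strategy.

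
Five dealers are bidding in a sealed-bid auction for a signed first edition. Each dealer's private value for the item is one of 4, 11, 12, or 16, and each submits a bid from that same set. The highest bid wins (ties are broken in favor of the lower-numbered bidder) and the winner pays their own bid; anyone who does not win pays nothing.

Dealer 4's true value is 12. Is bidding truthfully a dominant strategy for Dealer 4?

No

Consider the case where Dealer 1 bids 4, Dealer 2 bids 4, Dealer 3 bids 4 and Dealer 5 bids 4.
Truthful bid 12: wins, pays 12, utility 12 - 12 = 0.
Bid 11 instead: wins, pays 11, utility 12 - 11 = 1.
Since 1 > 0, bidding 11 is strictly better here, so truthful bidding is not dominant.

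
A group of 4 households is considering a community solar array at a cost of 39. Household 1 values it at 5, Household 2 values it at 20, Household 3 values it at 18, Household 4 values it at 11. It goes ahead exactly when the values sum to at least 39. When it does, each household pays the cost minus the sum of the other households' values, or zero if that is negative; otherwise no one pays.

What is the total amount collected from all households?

Total value 54 ≥ cost 39, so it is built.
Household 1: others sum to 49; max(0, 39 - 49) = 0.
Household 2: others sum to 34; max(0, 39 - 34) = 5.
Household 3: others sum to 36; max(0, 39 - 36) = 3.
Household 4: others sum to 43; max(0, 39 - 43) = 0.
Total collected = 0 + 5 + 3 + 0 = 8.

8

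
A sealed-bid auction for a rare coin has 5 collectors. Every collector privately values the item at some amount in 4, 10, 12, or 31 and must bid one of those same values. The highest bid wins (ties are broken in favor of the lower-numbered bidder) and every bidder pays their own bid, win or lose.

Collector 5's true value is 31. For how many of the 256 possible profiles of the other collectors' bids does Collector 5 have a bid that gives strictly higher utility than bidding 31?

191

Others bid (4, 4, 4, 4): truth gives 0; bid 10 gives 21 > 0. Violating.
Others bid (4, 4, 4, 10): truth gives 0; bid 12 gives 19 > 0. Violating.
Others bid (4, 4, 4, 31): truth gives -31; bid 4 gives -4 > -31. Violating.
Others bid (4, 4, 10, 4): truth gives 0; bid 12 gives 19 > 0. Violating.
Others bid (4, 4, 4, 12): truth gives 0; no alternative beats it.
Others bid (4, 4, 10, 12): truth gives 0; no alternative beats it.
(Checking all 256 profiles: 191 have a profitable deviation, 65 do not.)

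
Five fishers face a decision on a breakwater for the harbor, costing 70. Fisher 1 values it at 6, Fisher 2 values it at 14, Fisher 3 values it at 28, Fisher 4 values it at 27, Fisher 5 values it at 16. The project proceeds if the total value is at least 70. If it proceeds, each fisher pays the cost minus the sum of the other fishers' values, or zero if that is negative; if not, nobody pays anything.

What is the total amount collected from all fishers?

Total value 91 ≥ cost 70, so it is built.
Fisher 1: others sum to 85; max(0, 70 - 85) = 0.
Fisher 2: others sum to 77; max(0, 70 - 77) = 0.
Fisher 3: others sum to 63; max(0, 70 - 63) = 7.
Fisher 4: others sum to 64; max(0, 70 - 64) = 6.
Fisher 5: others sum to 75; max(0, 70 - 75) = 0.
Total collected = 0 + 0 + 7 + 6 + 0 = 13.

13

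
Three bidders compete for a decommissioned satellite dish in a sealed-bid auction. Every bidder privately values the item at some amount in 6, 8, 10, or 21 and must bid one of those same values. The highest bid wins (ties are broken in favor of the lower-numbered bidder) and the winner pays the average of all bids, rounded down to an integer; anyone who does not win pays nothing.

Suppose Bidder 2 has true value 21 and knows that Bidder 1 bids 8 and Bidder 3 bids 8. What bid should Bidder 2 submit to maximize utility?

10

Bid 6: loses, pays 0, utility 0.
Bid 8: loses, pays 0, utility 0.
Bid 10: wins, pays 8, utility 21 - 8 = 13.
Bid 21: wins, pays 12, utility 21 - 12 = 9.
The best choice is 10 with utility 13.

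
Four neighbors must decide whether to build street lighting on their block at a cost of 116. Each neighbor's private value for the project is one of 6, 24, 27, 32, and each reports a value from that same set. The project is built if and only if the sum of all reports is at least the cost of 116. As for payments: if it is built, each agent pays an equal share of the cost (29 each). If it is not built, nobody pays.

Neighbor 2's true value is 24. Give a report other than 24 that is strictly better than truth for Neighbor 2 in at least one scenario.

Suppose Neighbor 1 reports 32, Neighbor 3 reports 32 and Neighbor 4 reports 32.
Report 24: project built, pays 29, utility 24 - 29 = -5.
Report 6: project not built, utility 0.
So reporting 6 beats truth here (0 > -5).

6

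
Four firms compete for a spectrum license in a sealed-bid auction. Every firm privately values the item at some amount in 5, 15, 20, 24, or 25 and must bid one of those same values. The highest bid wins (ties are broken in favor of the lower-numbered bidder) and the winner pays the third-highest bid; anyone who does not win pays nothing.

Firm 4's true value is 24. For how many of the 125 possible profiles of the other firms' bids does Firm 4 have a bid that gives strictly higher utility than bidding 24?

Others bid (5, 5, 24): truth gives 0; bid 25 gives 19 > 0. Violating.
Others bid (5, 15, 24): truth gives 0; bid 25 gives 9 > 0. Violating.
Others bid (5, 20, 24): truth gives 0; bid 25 gives 4 > 0. Violating.
Others bid (5, 24, 5): truth gives 0; bid 25 gives 19 > 0. Violating.
Others bid (5, 5, 5): truth gives 19; no alternative beats it.
Others bid (5, 5, 15): truth gives 19; no alternative beats it.
(Checking all 125 profiles: 27 have a profitable deviation, 98 do not.)

27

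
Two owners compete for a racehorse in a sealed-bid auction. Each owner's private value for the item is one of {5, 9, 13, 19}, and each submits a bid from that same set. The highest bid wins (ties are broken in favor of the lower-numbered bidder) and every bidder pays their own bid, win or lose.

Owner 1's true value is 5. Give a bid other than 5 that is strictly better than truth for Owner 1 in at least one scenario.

Suppose Owner 2 bids 9.
Bid 5: loses but pays 5, utility -5.
Bid 9: wins, pays 9, utility 5 - 9 = -4.
So bidding 9 beats truth here (-4 > -5).

9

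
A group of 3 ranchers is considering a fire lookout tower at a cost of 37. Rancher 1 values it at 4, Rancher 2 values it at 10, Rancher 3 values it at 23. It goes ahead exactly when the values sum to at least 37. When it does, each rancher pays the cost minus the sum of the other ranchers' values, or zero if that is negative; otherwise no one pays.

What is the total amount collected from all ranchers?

37

Total value 37 ≥ cost 37, so it is built.
Rancher 1: others sum to 33; max(0, 37 - 33) = 4.
Rancher 2: others sum to 27; max(0, 37 - 27) = 10.
Rancher 3: others sum to 14; max(0, 37 - 14) = 23.
Total collected = 4 + 10 + 23 = 37.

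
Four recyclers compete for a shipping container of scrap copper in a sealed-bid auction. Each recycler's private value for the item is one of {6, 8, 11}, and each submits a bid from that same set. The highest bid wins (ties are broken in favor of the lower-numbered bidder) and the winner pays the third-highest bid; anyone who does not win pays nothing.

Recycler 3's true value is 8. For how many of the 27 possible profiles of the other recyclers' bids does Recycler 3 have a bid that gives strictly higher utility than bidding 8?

Others bid (6, 6, 11): truth gives 0; bid 11 gives 2 > 0. Violating.
Others bid (6, 8, 6): truth gives 0; bid 11 gives 2 > 0. Violating.
Others bid (8, 6, 6): truth gives 0; bid 11 gives 2 > 0. Violating.
Others bid (6, 6, 6): truth gives 2; no alternative beats it.
Others bid (6, 6, 8): truth gives 2; no alternative beats it.
(Checking all 27 profiles: 3 have a profitable deviation, 24 do not.)

3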